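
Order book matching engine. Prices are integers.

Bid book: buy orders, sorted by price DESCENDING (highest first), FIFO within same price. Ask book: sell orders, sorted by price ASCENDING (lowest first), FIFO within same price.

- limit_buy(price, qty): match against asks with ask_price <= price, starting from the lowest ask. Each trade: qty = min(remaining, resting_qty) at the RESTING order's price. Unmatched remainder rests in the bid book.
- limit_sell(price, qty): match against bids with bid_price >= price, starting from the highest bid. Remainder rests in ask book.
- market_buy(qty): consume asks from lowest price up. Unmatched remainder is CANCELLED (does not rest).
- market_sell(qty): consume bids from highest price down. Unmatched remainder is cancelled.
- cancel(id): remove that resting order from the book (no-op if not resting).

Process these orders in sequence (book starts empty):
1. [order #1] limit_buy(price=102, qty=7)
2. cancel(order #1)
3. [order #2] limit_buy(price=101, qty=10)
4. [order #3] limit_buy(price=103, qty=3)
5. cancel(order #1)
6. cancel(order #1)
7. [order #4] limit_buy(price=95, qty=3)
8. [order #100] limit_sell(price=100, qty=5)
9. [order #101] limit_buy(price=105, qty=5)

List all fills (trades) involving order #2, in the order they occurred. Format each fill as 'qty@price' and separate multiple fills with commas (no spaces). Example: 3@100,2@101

Answer: 2@101

Derivation:
After op 1 [order #1] limit_buy(price=102, qty=7): fills=none; bids=[#1:7@102] asks=[-]
After op 2 cancel(order #1): fills=none; bids=[-] asks=[-]
After op 3 [order #2] limit_buy(price=101, qty=10): fills=none; bids=[#2:10@101] asks=[-]
After op 4 [order #3] limit_buy(price=103, qty=3): fills=none; bids=[#3:3@103 #2:10@101] asks=[-]
After op 5 cancel(order #1): fills=none; bids=[#3:3@103 #2:10@101] asks=[-]
After op 6 cancel(order #1): fills=none; bids=[#3:3@103 #2:10@101] asks=[-]
After op 7 [order #4] limit_buy(price=95, qty=3): fills=none; bids=[#3:3@103 #2:10@101 #4:3@95] asks=[-]
After op 8 [order #100] limit_sell(price=100, qty=5): fills=#3x#100:3@103 #2x#100:2@101; bids=[#2:8@101 #4:3@95] asks=[-]
After op 9 [order #101] limit_buy(price=105, qty=5): fills=none; bids=[#101:5@105 #2:8@101 #4:3@95] asks=[-]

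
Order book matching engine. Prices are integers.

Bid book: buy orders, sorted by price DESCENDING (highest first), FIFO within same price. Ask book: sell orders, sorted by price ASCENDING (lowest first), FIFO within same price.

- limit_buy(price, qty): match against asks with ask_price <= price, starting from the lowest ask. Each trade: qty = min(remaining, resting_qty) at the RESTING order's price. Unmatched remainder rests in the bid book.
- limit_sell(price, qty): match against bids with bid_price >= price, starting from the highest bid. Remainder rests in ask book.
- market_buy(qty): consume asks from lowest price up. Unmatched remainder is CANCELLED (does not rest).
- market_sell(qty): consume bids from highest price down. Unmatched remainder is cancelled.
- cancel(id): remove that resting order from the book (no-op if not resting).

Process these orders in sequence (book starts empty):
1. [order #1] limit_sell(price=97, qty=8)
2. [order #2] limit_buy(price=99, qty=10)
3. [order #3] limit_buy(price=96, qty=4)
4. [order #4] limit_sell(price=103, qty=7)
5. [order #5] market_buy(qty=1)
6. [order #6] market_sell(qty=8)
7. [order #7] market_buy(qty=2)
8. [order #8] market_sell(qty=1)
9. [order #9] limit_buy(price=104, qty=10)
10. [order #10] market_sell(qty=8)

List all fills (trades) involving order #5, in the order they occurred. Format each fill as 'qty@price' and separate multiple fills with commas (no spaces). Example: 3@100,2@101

Answer: 1@103

Derivation:
After op 1 [order #1] limit_sell(price=97, qty=8): fills=none; bids=[-] asks=[#1:8@97]
After op 2 [order #2] limit_buy(price=99, qty=10): fills=#2x#1:8@97; bids=[#2:2@99] asks=[-]
After op 3 [order #3] limit_buy(price=96, qty=4): fills=none; bids=[#2:2@99 #3:4@96] asks=[-]
After op 4 [order #4] limit_sell(price=103, qty=7): fills=none; bids=[#2:2@99 #3:4@96] asks=[#4:7@103]
After op 5 [order #5] market_buy(qty=1): fills=#5x#4:1@103; bids=[#2:2@99 #3:4@96] asks=[#4:6@103]
After op 6 [order #6] market_sell(qty=8): fills=#2x#6:2@99 #3x#6:4@96; bids=[-] asks=[#4:6@103]
After op 7 [order #7] market_buy(qty=2): fills=#7x#4:2@103; bids=[-] asks=[#4:4@103]
After op 8 [order #8] market_sell(qty=1): fills=none; bids=[-] asks=[#4:4@103]
After op 9 [order #9] limit_buy(price=104, qty=10): fills=#9x#4:4@103; bids=[#9:6@104] asks=[-]
After op 10 [order #10] market_sell(qty=8): fills=#9x#10:6@104; bids=[-] asks=[-]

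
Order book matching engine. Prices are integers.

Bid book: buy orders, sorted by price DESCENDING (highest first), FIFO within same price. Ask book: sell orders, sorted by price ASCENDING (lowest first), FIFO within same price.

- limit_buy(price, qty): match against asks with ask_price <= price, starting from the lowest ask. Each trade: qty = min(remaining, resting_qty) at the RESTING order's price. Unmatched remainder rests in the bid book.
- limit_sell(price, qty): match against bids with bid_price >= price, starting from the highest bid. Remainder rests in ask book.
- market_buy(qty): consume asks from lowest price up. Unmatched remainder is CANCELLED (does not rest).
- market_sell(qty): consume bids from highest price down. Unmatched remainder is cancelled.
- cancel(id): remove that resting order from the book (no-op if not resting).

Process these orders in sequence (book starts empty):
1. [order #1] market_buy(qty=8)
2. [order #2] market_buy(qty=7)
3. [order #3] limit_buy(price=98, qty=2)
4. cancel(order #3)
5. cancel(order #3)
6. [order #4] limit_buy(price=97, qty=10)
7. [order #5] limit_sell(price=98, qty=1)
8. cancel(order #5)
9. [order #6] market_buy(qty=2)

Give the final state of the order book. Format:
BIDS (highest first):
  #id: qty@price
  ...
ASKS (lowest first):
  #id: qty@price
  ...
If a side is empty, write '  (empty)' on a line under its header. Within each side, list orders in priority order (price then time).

After op 1 [order #1] market_buy(qty=8): fills=none; bids=[-] asks=[-]
After op 2 [order #2] market_buy(qty=7): fills=none; bids=[-] asks=[-]
After op 3 [order #3] limit_buy(price=98, qty=2): fills=none; bids=[#3:2@98] asks=[-]
After op 4 cancel(order #3): fills=none; bids=[-] asks=[-]
After op 5 cancel(order #3): fills=none; bids=[-] asks=[-]
After op 6 [order #4] limit_buy(price=97, qty=10): fills=none; bids=[#4:10@97] asks=[-]
After op 7 [order #5] limit_sell(price=98, qty=1): fills=none; bids=[#4:10@97] asks=[#5:1@98]
After op 8 cancel(order #5): fills=none; bids=[#4:10@97] asks=[-]
After op 9 [order #6] market_buy(qty=2): fills=none; bids=[#4:10@97] asks=[-]

Answer: BIDS (highest first):
  #4: 10@97
ASKS (lowest first):
  (empty)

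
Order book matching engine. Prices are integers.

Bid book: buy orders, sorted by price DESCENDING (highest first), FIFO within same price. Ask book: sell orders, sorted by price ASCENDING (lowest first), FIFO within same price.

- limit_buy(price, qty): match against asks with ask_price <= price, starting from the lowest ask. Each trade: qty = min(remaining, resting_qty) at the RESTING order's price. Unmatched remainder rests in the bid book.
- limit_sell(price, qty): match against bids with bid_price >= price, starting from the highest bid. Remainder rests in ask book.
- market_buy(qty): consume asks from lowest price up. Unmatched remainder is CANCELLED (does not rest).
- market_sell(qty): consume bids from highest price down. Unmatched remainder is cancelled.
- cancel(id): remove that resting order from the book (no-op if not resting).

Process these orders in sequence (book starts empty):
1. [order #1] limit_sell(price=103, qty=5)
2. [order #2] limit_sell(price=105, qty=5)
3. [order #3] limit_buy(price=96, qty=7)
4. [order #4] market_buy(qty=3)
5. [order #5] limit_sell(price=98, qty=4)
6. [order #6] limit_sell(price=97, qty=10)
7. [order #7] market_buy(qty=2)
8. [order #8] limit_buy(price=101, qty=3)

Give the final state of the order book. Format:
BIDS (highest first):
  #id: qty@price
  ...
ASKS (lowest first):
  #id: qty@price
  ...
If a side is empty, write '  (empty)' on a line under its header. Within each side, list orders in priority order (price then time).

Answer: BIDS (highest first):
  #3: 7@96
ASKS (lowest first):
  #6: 5@97
  #5: 4@98
  #1: 2@103
  #2: 5@105

Derivation:
After op 1 [order #1] limit_sell(price=103, qty=5): fills=none; bids=[-] asks=[#1:5@103]
After op 2 [order #2] limit_sell(price=105, qty=5): fills=none; bids=[-] asks=[#1:5@103 #2:5@105]
After op 3 [order #3] limit_buy(price=96, qty=7): fills=none; bids=[#3:7@96] asks=[#1:5@103 #2:5@105]
After op 4 [order #4] market_buy(qty=3): fills=#4x#1:3@103; bids=[#3:7@96] asks=[#1:2@103 #2:5@105]
After op 5 [order #5] limit_sell(price=98, qty=4): fills=none; bids=[#3:7@96] asks=[#5:4@98 #1:2@103 #2:5@105]
After op 6 [order #6] limit_sell(price=97, qty=10): fills=none; bids=[#3:7@96] asks=[#6:10@97 #5:4@98 #1:2@103 #2:5@105]
After op 7 [order #7] market_buy(qty=2): fills=#7x#6:2@97; bids=[#3:7@96] asks=[#6:8@97 #5:4@98 #1:2@103 #2:5@105]
After op 8 [order #8] limit_buy(price=101, qty=3): fills=#8x#6:3@97; bids=[#3:7@96] asks=[#6:5@97 #5:4@98 #1:2@103 #2:5@105]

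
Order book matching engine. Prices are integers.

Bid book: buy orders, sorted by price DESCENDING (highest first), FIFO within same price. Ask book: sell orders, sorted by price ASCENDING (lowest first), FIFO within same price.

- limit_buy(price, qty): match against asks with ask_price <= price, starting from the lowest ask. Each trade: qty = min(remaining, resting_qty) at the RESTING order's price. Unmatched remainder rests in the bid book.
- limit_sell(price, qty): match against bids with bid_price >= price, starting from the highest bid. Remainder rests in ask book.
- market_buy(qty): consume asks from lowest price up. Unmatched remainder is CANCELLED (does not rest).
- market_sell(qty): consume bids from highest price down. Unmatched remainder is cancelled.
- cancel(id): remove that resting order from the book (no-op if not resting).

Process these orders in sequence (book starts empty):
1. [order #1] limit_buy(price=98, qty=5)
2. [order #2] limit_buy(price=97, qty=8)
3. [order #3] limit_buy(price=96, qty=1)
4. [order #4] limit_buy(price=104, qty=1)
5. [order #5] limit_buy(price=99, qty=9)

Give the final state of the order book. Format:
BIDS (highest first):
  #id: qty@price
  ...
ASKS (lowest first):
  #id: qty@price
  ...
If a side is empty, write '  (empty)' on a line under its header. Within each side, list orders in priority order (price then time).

Answer: BIDS (highest first):
  #4: 1@104
  #5: 9@99
  #1: 5@98
  #2: 8@97
  #3: 1@96
ASKS (lowest first):
  (empty)

Derivation:
After op 1 [order #1] limit_buy(price=98, qty=5): fills=none; bids=[#1:5@98] asks=[-]
After op 2 [order #2] limit_buy(price=97, qty=8): fills=none; bids=[#1:5@98 #2:8@97] asks=[-]
After op 3 [order #3] limit_buy(price=96, qty=1): fills=none; bids=[#1:5@98 #2:8@97 #3:1@96] asks=[-]
After op 4 [order #4] limit_buy(price=104, qty=1): fills=none; bids=[#4:1@104 #1:5@98 #2:8@97 #3:1@96] asks=[-]
After op 5 [order #5] limit_buy(price=99, qty=9): fills=none; bids=[#4:1@104 #5:9@99 #1:5@98 #2:8@97 #3:1@96] asks=[-]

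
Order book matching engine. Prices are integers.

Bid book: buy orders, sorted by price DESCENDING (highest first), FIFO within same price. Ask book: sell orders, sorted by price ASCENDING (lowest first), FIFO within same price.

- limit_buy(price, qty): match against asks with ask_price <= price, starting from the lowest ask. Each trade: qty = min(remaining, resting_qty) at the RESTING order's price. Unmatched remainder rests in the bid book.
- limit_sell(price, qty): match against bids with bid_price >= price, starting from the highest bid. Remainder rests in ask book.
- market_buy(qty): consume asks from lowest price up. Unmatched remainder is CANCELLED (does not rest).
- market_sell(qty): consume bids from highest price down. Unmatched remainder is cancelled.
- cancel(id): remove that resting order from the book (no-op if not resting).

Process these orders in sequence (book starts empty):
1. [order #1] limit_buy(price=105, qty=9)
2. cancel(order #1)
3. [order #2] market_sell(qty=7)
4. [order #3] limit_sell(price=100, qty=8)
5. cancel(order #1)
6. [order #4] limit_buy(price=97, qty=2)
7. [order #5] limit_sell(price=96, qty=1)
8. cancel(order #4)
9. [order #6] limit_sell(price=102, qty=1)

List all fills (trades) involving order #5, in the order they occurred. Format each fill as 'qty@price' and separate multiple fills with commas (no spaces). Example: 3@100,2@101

Answer: 1@97

Derivation:
After op 1 [order #1] limit_buy(price=105, qty=9): fills=none; bids=[#1:9@105] asks=[-]
After op 2 cancel(order #1): fills=none; bids=[-] asks=[-]
After op 3 [order #2] market_sell(qty=7): fills=none; bids=[-] asks=[-]
After op 4 [order #3] limit_sell(price=100, qty=8): fills=none; bids=[-] asks=[#3:8@100]
After op 5 cancel(order #1): fills=none; bids=[-] asks=[#3:8@100]
After op 6 [order #4] limit_buy(price=97, qty=2): fills=none; bids=[#4:2@97] asks=[#3:8@100]
After op 7 [order #5] limit_sell(price=96, qty=1): fills=#4x#5:1@97; bids=[#4:1@97] asks=[#3:8@100]
After op 8 cancel(order #4): fills=none; bids=[-] asks=[#3:8@100]
After op 9 [order #6] limit_sell(price=102, qty=1): fills=none; bids=[-] asks=[#3:8@100 #6:1@102]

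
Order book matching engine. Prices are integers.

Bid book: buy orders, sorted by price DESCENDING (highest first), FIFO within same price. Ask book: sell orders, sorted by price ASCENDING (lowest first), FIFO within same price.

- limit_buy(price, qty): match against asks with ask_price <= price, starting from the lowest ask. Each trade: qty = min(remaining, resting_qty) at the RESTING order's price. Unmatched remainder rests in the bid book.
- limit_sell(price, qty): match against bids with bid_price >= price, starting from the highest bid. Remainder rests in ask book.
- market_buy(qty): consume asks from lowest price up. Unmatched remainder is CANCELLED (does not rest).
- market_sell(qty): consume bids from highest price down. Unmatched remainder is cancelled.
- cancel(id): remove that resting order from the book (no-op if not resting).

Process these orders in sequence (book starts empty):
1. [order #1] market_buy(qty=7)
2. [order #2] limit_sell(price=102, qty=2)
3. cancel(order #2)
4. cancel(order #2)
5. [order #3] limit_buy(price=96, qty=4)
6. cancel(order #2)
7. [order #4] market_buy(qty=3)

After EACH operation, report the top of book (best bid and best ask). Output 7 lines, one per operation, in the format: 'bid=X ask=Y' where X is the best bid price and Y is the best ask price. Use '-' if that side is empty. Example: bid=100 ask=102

After op 1 [order #1] market_buy(qty=7): fills=none; bids=[-] asks=[-]
After op 2 [order #2] limit_sell(price=102, qty=2): fills=none; bids=[-] asks=[#2:2@102]
After op 3 cancel(order #2): fills=none; bids=[-] asks=[-]
After op 4 cancel(order #2): fills=none; bids=[-] asks=[-]
After op 5 [order #3] limit_buy(price=96, qty=4): fills=none; bids=[#3:4@96] asks=[-]
After op 6 cancel(order #2): fills=none; bids=[#3:4@96] asks=[-]
After op 7 [order #4] market_buy(qty=3): fills=none; bids=[#3:4@96] asks=[-]

Answer: bid=- ask=-
bid=- ask=102
bid=- ask=-
bid=- ask=-
bid=96 ask=-
bid=96 ask=-
bid=96 ask=-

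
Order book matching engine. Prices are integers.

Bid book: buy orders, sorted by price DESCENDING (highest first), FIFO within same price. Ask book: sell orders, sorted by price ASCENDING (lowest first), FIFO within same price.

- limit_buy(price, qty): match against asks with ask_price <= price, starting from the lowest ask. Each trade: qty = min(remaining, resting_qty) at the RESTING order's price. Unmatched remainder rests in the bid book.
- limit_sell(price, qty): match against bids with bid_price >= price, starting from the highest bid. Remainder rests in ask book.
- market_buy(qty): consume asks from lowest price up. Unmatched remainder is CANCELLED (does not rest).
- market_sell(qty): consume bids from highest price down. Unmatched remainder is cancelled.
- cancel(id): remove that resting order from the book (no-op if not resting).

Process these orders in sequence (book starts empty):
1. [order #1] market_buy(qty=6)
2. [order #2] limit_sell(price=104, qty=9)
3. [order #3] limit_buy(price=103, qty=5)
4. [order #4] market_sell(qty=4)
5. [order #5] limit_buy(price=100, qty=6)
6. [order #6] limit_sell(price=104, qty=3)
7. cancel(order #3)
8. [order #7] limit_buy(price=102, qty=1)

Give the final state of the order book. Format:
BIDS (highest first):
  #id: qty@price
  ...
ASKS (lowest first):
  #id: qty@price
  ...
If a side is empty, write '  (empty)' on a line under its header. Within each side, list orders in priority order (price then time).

After op 1 [order #1] market_buy(qty=6): fills=none; bids=[-] asks=[-]
After op 2 [order #2] limit_sell(price=104, qty=9): fills=none; bids=[-] asks=[#2:9@104]
After op 3 [order #3] limit_buy(price=103, qty=5): fills=none; bids=[#3:5@103] asks=[#2:9@104]
After op 4 [order #4] market_sell(qty=4): fills=#3x#4:4@103; bids=[#3:1@103] asks=[#2:9@104]
After op 5 [order #5] limit_buy(price=100, qty=6): fills=none; bids=[#3:1@103 #5:6@100] asks=[#2:9@104]
After op 6 [order #6] limit_sell(price=104, qty=3): fills=none; bids=[#3:1@103 #5:6@100] asks=[#2:9@104 #6:3@104]
After op 7 cancel(order #3): fills=none; bids=[#5:6@100] asks=[#2:9@104 #6:3@104]
After op 8 [order #7] limit_buy(price=102, qty=1): fills=none; bids=[#7:1@102 #5:6@100] asks=[#2:9@104 #6:3@104]

Answer: BIDS (highest first):
  #7: 1@102
  #5: 6@100
ASKS (lowest first):
  #2: 9@104
  #6: 3@104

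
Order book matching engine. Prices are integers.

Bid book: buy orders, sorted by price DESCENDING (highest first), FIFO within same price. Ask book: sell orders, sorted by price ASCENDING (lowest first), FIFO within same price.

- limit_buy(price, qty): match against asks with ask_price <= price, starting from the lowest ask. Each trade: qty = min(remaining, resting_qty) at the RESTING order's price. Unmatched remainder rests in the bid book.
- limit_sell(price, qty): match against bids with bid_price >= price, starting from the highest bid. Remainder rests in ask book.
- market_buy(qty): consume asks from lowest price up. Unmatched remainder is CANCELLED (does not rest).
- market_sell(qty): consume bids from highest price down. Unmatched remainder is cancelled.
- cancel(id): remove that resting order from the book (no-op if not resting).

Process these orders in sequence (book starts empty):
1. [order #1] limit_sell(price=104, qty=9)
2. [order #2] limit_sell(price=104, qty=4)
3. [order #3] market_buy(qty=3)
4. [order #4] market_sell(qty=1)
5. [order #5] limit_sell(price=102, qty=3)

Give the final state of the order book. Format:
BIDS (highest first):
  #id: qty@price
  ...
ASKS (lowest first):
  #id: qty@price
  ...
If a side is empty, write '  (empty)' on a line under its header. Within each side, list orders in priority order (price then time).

Answer: BIDS (highest first):
  (empty)
ASKS (lowest first):
  #5: 3@102
  #1: 6@104
  #2: 4@104

Derivation:
After op 1 [order #1] limit_sell(price=104, qty=9): fills=none; bids=[-] asks=[#1:9@104]
After op 2 [order #2] limit_sell(price=104, qty=4): fills=none; bids=[-] asks=[#1:9@104 #2:4@104]
After op 3 [order #3] market_buy(qty=3): fills=#3x#1:3@104; bids=[-] asks=[#1:6@104 #2:4@104]
After op 4 [order #4] market_sell(qty=1): fills=none; bids=[-] asks=[#1:6@104 #2:4@104]
After op 5 [order #5] limit_sell(price=102, qty=3): fills=none; bids=[-] asks=[#5:3@102 #1:6@104 #2:4@104]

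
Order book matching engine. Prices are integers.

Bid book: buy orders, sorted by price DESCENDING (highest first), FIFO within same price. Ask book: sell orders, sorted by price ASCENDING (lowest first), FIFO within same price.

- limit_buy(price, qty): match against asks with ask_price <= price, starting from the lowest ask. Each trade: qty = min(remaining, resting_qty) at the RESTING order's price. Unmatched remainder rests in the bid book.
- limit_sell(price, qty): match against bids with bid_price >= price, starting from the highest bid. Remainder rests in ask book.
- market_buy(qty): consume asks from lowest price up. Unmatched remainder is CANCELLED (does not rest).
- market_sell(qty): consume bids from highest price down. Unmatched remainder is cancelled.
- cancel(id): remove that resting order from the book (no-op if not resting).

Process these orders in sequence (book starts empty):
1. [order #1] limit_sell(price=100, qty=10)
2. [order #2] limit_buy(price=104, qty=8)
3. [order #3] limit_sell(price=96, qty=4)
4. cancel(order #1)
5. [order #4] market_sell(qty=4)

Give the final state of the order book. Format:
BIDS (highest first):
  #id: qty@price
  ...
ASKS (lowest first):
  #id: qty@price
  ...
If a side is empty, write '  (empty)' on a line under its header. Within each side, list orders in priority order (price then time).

After op 1 [order #1] limit_sell(price=100, qty=10): fills=none; bids=[-] asks=[#1:10@100]
After op 2 [order #2] limit_buy(price=104, qty=8): fills=#2x#1:8@100; bids=[-] asks=[#1:2@100]
After op 3 [order #3] limit_sell(price=96, qty=4): fills=none; bids=[-] asks=[#3:4@96 #1:2@100]
After op 4 cancel(order #1): fills=none; bids=[-] asks=[#3:4@96]
After op 5 [order #4] market_sell(qty=4): fills=none; bids=[-] asks=[#3:4@96]

Answer: BIDS (highest first):
  (empty)
ASKS (lowest first):
  #3: 4@96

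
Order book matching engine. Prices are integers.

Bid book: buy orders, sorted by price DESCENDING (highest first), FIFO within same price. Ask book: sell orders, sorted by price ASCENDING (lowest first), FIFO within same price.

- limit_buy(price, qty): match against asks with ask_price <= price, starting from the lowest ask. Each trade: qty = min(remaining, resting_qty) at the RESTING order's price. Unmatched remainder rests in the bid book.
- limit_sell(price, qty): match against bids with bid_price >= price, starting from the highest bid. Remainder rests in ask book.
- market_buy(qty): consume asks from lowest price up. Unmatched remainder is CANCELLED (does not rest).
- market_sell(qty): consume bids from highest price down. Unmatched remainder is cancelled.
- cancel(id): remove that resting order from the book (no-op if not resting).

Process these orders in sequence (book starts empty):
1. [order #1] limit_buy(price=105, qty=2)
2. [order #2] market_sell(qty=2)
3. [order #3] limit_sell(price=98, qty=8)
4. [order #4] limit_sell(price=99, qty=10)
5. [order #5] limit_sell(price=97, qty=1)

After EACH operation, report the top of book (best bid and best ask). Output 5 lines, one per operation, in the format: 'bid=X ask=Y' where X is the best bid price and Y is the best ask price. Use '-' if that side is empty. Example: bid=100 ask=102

Answer: bid=105 ask=-
bid=- ask=-
bid=- ask=98
bid=- ask=98
bid=- ask=97

Derivation:
After op 1 [order #1] limit_buy(price=105, qty=2): fills=none; bids=[#1:2@105] asks=[-]
After op 2 [order #2] market_sell(qty=2): fills=#1x#2:2@105; bids=[-] asks=[-]
After op 3 [order #3] limit_sell(price=98, qty=8): fills=none; bids=[-] asks=[#3:8@98]
After op 4 [order #4] limit_sell(price=99, qty=10): fills=none; bids=[-] asks=[#3:8@98 #4:10@99]
After op 5 [order #5] limit_sell(price=97, qty=1): fills=none; bids=[-] asks=[#5:1@97 #3:8@98 #4:10@99]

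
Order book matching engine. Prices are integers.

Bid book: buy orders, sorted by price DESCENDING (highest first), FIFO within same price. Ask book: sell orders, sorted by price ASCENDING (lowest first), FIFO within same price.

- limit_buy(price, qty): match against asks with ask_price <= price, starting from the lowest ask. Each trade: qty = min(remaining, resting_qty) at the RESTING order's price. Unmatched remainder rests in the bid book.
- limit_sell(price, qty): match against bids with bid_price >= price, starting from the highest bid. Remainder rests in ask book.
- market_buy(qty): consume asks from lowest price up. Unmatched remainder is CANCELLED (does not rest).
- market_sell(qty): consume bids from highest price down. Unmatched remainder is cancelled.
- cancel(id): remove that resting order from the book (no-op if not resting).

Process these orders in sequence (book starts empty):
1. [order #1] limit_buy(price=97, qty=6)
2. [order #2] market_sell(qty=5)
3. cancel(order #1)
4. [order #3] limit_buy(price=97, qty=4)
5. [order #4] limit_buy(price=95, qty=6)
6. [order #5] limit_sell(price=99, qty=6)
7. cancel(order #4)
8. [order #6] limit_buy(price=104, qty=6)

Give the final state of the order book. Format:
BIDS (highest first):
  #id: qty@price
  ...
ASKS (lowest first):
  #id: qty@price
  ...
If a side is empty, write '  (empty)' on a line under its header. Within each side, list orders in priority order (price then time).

Answer: BIDS (highest first):
  #3: 4@97
ASKS (lowest first):
  (empty)

Derivation:
After op 1 [order #1] limit_buy(price=97, qty=6): fills=none; bids=[#1:6@97] asks=[-]
After op 2 [order #2] market_sell(qty=5): fills=#1x#2:5@97; bids=[#1:1@97] asks=[-]
After op 3 cancel(order #1): fills=none; bids=[-] asks=[-]
After op 4 [order #3] limit_buy(price=97, qty=4): fills=none; bids=[#3:4@97] asks=[-]
After op 5 [order #4] limit_buy(price=95, qty=6): fills=none; bids=[#3:4@97 #4:6@95] asks=[-]
After op 6 [order #5] limit_sell(price=99, qty=6): fills=none; bids=[#3:4@97 #4:6@95] asks=[#5:6@99]
After op 7 cancel(order #4): fills=none; bids=[#3:4@97] asks=[#5:6@99]
After op 8 [order #6] limit_buy(price=104, qty=6): fills=#6x#5:6@99; bids=[#3:4@97] asks=[-]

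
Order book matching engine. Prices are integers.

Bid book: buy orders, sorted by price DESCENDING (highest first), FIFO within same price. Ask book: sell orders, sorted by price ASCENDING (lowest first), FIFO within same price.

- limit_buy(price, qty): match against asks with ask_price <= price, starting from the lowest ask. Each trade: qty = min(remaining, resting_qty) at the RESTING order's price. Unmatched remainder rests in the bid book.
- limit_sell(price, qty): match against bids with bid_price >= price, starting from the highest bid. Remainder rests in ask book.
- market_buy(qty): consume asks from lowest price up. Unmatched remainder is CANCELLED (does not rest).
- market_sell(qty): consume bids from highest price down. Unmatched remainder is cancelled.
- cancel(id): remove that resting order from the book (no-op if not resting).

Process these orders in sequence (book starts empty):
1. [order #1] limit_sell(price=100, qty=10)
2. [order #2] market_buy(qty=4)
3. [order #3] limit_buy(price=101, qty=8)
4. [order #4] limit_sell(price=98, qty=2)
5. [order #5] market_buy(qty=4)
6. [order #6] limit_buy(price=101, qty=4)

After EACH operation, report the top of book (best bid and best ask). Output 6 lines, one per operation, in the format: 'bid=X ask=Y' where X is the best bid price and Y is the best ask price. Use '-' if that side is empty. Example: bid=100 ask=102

Answer: bid=- ask=100
bid=- ask=100
bid=101 ask=-
bid=- ask=-
bid=- ask=-
bid=101 ask=-

Derivation:
After op 1 [order #1] limit_sell(price=100, qty=10): fills=none; bids=[-] asks=[#1:10@100]
After op 2 [order #2] market_buy(qty=4): fills=#2x#1:4@100; bids=[-] asks=[#1:6@100]
After op 3 [order #3] limit_buy(price=101, qty=8): fills=#3x#1:6@100; bids=[#3:2@101] asks=[-]
After op 4 [order #4] limit_sell(price=98, qty=2): fills=#3x#4:2@101; bids=[-] asks=[-]
After op 5 [order #5] market_buy(qty=4): fills=none; bids=[-] asks=[-]
After op 6 [order #6] limit_buy(price=101, qty=4): fills=none; bids=[#6:4@101] asks=[-]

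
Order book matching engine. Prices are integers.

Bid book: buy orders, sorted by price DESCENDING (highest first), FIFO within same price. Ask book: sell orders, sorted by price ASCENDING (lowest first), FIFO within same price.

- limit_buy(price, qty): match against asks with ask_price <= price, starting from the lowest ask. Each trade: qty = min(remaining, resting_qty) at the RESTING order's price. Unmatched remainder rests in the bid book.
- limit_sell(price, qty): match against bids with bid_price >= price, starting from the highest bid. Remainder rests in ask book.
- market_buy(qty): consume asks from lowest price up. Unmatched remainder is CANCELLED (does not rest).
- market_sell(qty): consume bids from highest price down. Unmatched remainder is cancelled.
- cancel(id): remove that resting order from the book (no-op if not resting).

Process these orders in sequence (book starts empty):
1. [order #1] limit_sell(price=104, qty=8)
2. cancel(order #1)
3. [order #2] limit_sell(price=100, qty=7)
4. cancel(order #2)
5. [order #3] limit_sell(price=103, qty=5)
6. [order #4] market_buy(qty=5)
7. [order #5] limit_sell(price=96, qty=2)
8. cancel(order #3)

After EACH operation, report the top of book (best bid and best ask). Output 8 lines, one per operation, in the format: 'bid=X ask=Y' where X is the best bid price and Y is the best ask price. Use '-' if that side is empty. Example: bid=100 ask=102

Answer: bid=- ask=104
bid=- ask=-
bid=- ask=100
bid=- ask=-
bid=- ask=103
bid=- ask=-
bid=- ask=96
bid=- ask=96

Derivation:
After op 1 [order #1] limit_sell(price=104, qty=8): fills=none; bids=[-] asks=[#1:8@104]
After op 2 cancel(order #1): fills=none; bids=[-] asks=[-]
After op 3 [order #2] limit_sell(price=100, qty=7): fills=none; bids=[-] asks=[#2:7@100]
After op 4 cancel(order #2): fills=none; bids=[-] asks=[-]
After op 5 [order #3] limit_sell(price=103, qty=5): fills=none; bids=[-] asks=[#3:5@103]
After op 6 [order #4] market_buy(qty=5): fills=#4x#3:5@103; bids=[-] asks=[-]
After op 7 [order #5] limit_sell(price=96, qty=2): fills=none; bids=[-] asks=[#5:2@96]
After op 8 cancel(order #3): fills=none; bids=[-] asks=[#5:2@96]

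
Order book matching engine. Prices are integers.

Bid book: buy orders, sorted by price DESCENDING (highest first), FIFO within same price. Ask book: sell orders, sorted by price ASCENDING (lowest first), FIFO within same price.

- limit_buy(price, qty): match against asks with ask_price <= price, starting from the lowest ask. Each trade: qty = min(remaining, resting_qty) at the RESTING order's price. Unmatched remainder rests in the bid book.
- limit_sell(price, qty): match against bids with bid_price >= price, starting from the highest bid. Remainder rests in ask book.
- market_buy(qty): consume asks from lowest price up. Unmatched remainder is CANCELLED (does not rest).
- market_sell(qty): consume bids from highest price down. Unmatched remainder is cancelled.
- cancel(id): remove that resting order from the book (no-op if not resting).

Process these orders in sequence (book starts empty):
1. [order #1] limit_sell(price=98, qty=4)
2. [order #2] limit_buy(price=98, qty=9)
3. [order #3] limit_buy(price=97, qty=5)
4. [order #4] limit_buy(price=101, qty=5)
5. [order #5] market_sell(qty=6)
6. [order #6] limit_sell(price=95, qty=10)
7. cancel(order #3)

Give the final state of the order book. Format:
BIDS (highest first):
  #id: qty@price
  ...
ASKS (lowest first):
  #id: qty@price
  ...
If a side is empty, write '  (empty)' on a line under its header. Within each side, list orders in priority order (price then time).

Answer: BIDS (highest first):
  (empty)
ASKS (lowest first):
  #6: 1@95

Derivation:
After op 1 [order #1] limit_sell(price=98, qty=4): fills=none; bids=[-] asks=[#1:4@98]
After op 2 [order #2] limit_buy(price=98, qty=9): fills=#2x#1:4@98; bids=[#2:5@98] asks=[-]
After op 3 [order #3] limit_buy(price=97, qty=5): fills=none; bids=[#2:5@98 #3:5@97] asks=[-]
After op 4 [order #4] limit_buy(price=101, qty=5): fills=none; bids=[#4:5@101 #2:5@98 #3:5@97] asks=[-]
After op 5 [order #5] market_sell(qty=6): fills=#4x#5:5@101 #2x#5:1@98; bids=[#2:4@98 #3:5@97] asks=[-]
After op 6 [order #6] limit_sell(price=95, qty=10): fills=#2x#6:4@98 #3x#6:5@97; bids=[-] asks=[#6:1@95]
After op 7 cancel(order #3): fills=none; bids=[-] asks=[#6:1@95]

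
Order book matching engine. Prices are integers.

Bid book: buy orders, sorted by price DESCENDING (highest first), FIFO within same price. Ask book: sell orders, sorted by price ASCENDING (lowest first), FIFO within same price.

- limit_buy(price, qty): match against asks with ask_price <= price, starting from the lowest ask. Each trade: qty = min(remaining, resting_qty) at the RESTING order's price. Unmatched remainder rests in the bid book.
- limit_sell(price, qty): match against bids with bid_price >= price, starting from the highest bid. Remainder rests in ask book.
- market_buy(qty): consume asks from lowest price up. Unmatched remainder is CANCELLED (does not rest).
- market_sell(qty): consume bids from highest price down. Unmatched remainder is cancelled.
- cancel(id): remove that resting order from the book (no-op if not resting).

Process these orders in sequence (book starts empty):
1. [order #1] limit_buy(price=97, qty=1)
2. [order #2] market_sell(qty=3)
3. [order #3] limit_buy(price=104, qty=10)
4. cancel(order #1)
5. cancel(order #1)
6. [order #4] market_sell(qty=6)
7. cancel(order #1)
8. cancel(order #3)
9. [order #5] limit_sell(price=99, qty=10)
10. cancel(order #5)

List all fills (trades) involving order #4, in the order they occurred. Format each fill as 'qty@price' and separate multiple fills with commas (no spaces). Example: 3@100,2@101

Answer: 6@104

Derivation:
After op 1 [order #1] limit_buy(price=97, qty=1): fills=none; bids=[#1:1@97] asks=[-]
After op 2 [order #2] market_sell(qty=3): fills=#1x#2:1@97; bids=[-] asks=[-]
After op 3 [order #3] limit_buy(price=104, qty=10): fills=none; bids=[#3:10@104] asks=[-]
After op 4 cancel(order #1): fills=none; bids=[#3:10@104] asks=[-]
After op 5 cancel(order #1): fills=none; bids=[#3:10@104] asks=[-]
After op 6 [order #4] market_sell(qty=6): fills=#3x#4:6@104; bids=[#3:4@104] asks=[-]
After op 7 cancel(order #1): fills=none; bids=[#3:4@104] asks=[-]
After op 8 cancel(order #3): fills=none; bids=[-] asks=[-]
After op 9 [order #5] limit_sell(price=99, qty=10): fills=none; bids=[-] asks=[#5:10@99]
After op 10 cancel(order #5): fills=none; bids=[-] asks=[-]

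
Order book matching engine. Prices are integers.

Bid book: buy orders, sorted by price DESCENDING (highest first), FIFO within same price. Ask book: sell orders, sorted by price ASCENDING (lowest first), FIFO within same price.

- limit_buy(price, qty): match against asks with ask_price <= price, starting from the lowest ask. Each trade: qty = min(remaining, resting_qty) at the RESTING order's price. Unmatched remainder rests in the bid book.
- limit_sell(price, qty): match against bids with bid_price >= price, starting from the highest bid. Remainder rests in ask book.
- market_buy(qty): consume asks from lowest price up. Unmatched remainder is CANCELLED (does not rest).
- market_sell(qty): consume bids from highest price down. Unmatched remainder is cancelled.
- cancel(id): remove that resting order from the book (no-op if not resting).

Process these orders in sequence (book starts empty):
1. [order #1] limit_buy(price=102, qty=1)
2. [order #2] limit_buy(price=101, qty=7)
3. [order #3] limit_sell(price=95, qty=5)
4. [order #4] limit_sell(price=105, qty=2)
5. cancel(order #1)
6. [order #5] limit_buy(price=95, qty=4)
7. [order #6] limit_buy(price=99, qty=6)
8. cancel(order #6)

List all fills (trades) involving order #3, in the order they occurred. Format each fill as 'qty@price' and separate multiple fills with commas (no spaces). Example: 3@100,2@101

Answer: 1@102,4@101

Derivation:
After op 1 [order #1] limit_buy(price=102, qty=1): fills=none; bids=[#1:1@102] asks=[-]
After op 2 [order #2] limit_buy(price=101, qty=7): fills=none; bids=[#1:1@102 #2:7@101] asks=[-]
After op 3 [order #3] limit_sell(price=95, qty=5): fills=#1x#3:1@102 #2x#3:4@101; bids=[#2:3@101] asks=[-]
After op 4 [order #4] limit_sell(price=105, qty=2): fills=none; bids=[#2:3@101] asks=[#4:2@105]
After op 5 cancel(order #1): fills=none; bids=[#2:3@101] asks=[#4:2@105]
After op 6 [order #5] limit_buy(price=95, qty=4): fills=none; bids=[#2:3@101 #5:4@95] asks=[#4:2@105]
After op 7 [order #6] limit_buy(price=99, qty=6): fills=none; bids=[#2:3@101 #6:6@99 #5:4@95] asks=[#4:2@105]
After op 8 cancel(order #6): fills=none; bids=[#2:3@101 #5:4@95] asks=[#4:2@105]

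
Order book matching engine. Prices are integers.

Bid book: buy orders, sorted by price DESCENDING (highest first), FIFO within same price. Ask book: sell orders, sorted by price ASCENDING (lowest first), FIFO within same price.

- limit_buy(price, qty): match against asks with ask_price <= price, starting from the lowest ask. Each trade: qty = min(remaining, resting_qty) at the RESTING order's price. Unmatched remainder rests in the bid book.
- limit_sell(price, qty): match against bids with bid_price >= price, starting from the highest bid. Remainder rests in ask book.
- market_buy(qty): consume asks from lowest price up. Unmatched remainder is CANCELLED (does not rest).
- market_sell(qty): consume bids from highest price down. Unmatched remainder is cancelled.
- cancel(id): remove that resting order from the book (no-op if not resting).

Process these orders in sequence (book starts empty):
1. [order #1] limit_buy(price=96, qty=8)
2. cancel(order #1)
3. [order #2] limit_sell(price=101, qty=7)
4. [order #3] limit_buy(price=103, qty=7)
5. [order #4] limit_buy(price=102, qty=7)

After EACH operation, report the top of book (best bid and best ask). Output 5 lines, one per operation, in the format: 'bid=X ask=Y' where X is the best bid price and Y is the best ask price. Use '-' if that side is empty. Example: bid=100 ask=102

Answer: bid=96 ask=-
bid=- ask=-
bid=- ask=101
bid=- ask=-
bid=102 ask=-

Derivation:
After op 1 [order #1] limit_buy(price=96, qty=8): fills=none; bids=[#1:8@96] asks=[-]
After op 2 cancel(order #1): fills=none; bids=[-] asks=[-]
After op 3 [order #2] limit_sell(price=101, qty=7): fills=none; bids=[-] asks=[#2:7@101]
After op 4 [order #3] limit_buy(price=103, qty=7): fills=#3x#2:7@101; bids=[-] asks=[-]
After op 5 [order #4] limit_buy(price=102, qty=7): fills=none; bids=[#4:7@102] asks=[-]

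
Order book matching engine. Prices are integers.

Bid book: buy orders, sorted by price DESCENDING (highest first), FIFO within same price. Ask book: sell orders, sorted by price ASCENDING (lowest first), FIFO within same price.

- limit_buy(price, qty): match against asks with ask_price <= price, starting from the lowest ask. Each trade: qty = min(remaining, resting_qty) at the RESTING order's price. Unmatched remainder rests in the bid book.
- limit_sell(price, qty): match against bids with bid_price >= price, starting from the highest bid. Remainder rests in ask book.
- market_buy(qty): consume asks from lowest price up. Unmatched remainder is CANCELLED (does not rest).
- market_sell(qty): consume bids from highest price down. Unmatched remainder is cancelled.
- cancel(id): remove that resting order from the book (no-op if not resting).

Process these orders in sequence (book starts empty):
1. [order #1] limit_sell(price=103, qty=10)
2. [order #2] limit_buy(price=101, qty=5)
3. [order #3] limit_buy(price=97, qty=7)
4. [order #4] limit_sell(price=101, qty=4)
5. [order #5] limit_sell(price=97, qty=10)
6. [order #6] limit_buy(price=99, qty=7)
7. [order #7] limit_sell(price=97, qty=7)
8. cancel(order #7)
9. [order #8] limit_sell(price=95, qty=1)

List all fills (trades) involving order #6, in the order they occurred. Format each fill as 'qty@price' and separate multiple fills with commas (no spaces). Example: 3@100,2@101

Answer: 2@97,5@99

Derivation:
After op 1 [order #1] limit_sell(price=103, qty=10): fills=none; bids=[-] asks=[#1:10@103]
After op 2 [order #2] limit_buy(price=101, qty=5): fills=none; bids=[#2:5@101] asks=[#1:10@103]
After op 3 [order #3] limit_buy(price=97, qty=7): fills=none; bids=[#2:5@101 #3:7@97] asks=[#1:10@103]
After op 4 [order #4] limit_sell(price=101, qty=4): fills=#2x#4:4@101; bids=[#2:1@101 #3:7@97] asks=[#1:10@103]
After op 5 [order #5] limit_sell(price=97, qty=10): fills=#2x#5:1@101 #3x#5:7@97; bids=[-] asks=[#5:2@97 #1:10@103]
After op 6 [order #6] limit_buy(price=99, qty=7): fills=#6x#5:2@97; bids=[#6:5@99] asks=[#1:10@103]
After op 7 [order #7] limit_sell(price=97, qty=7): fills=#6x#7:5@99; bids=[-] asks=[#7:2@97 #1:10@103]
After op 8 cancel(order #7): fills=none; bids=[-] asks=[#1:10@103]
After op 9 [order #8] limit_sell(price=95, qty=1): fills=none; bids=[-] asks=[#8:1@95 #1:10@103]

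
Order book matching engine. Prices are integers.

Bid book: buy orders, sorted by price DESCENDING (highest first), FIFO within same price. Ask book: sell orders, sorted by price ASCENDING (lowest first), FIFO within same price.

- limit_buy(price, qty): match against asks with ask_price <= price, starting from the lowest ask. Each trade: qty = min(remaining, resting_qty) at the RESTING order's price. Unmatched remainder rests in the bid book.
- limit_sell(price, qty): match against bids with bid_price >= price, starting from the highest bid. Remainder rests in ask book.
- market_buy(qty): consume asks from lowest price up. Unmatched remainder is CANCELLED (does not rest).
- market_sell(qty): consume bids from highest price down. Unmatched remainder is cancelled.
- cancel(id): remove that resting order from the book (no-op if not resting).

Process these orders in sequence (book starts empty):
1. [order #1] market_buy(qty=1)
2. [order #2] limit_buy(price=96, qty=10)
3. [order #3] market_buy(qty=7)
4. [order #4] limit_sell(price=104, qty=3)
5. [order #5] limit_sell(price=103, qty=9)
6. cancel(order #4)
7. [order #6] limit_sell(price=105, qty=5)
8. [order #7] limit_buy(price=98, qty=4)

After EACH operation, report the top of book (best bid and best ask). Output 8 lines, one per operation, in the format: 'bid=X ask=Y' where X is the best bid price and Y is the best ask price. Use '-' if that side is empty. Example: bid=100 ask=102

Answer: bid=- ask=-
bid=96 ask=-
bid=96 ask=-
bid=96 ask=104
bid=96 ask=103
bid=96 ask=103
bid=96 ask=103
bid=98 ask=103

Derivation:
After op 1 [order #1] market_buy(qty=1): fills=none; bids=[-] asks=[-]
After op 2 [order #2] limit_buy(price=96, qty=10): fills=none; bids=[#2:10@96] asks=[-]
After op 3 [order #3] market_buy(qty=7): fills=none; bids=[#2:10@96] asks=[-]
After op 4 [order #4] limit_sell(price=104, qty=3): fills=none; bids=[#2:10@96] asks=[#4:3@104]
After op 5 [order #5] limit_sell(price=103, qty=9): fills=none; bids=[#2:10@96] asks=[#5:9@103 #4:3@104]
After op 6 cancel(order #4): fills=none; bids=[#2:10@96] asks=[#5:9@103]
After op 7 [order #6] limit_sell(price=105, qty=5): fills=none; bids=[#2:10@96] asks=[#5:9@103 #6:5@105]
After op 8 [order #7] limit_buy(price=98, qty=4): fills=none; bids=[#7:4@98 #2:10@96] asks=[#5:9@103 #6:5@105]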